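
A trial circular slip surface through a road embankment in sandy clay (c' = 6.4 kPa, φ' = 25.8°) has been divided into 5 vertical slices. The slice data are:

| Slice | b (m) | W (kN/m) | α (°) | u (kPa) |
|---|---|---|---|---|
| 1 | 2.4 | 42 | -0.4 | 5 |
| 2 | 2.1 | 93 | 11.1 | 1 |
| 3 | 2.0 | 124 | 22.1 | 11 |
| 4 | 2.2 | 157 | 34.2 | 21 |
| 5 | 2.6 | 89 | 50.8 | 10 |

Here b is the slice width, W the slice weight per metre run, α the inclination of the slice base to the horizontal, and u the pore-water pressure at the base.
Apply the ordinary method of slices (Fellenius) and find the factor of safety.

Ordinary method of slices: FS = Σ[c'·Δl_i + (W_i cosα_i − u_i·Δl_i)·tanφ'] / Σ W_i sinα_i, with Δl_i = b_i / cosα_i.
Slice 1: Δl = 2.4/cos(-0.4°) = 2.400 m; N'_1 = 42·cos(-0.4°) − 5·2.400 = 30.0; c'Δl = 15.36; W sinα = -0.3
Slice 2: Δl = 2.1/cos11.1° = 2.140 m; N'_2 = 93·cos11.1° − 1·2.140 = 89.1; c'Δl = 13.70; W sinα = 17.9
Slice 3: Δl = 2.0/cos22.1° = 2.159 m; N'_3 = 124·cos22.1° − 11·2.159 = 91.1; c'Δl = 13.82; W sinα = 46.7
Slice 4: Δl = 2.2/cos34.2° = 2.660 m; N'_4 = 157·cos34.2° − 21·2.660 = 74.0; c'Δl = 17.02; W sinα = 88.2
Slice 5: Δl = 2.6/cos50.8° = 4.114 m; N'_5 = 89·cos50.8° − 10·4.114 = 15.1; c'Δl = 26.33; W sinα = 69.0
Σc'Δl = 86.2 kN/m; ΣN' = 299.4 kN/m; ΣW sinα = 221.5 kN/m
Resisting = 86.2 + 299.4·tan25.8° = 86.2 + 144.7 = 230.9 kN/m
FS = 230.9 / 221.5 = 1.043

FS = 1.04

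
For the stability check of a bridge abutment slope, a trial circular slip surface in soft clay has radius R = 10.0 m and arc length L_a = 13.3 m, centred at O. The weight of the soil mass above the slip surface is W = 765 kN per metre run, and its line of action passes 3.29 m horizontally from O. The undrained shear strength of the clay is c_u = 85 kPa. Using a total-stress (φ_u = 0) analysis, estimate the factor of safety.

Taking moments about the centre O, the resisting moment is provided by the undrained shear strength acting along the arc:
M_R = c_u·L_a·R = 85·13.30·10.0 = 11305.0 kN·m/m
M_D = W·d = 765·3.29 = 2516.8 kN·m/m
FS = M_R / M_D = 11305.0 / 2516.8 = 4.492

FS = 4.49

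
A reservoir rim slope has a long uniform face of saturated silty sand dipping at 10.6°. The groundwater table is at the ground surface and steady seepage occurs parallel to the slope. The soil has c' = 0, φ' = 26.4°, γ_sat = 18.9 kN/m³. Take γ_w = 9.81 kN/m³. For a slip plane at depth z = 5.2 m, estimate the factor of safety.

With seepage parallel to the slope and the water table at the surface, the effective normal stress on the slip plane uses the buoyant unit weight γ' = γ_sat − γ_w while the driving shear stress uses γ_sat:
FS = [c' + γ' z cos²β tanφ'] / [γ_sat z sinβ cosβ]
(For c' = 0 this reduces to FS = (γ'/γ_sat)·tanφ'/tanβ.)
γ' = 18.9 − 9.81 = 9.09 kN/m³
Numerator = 0.0 + 9.09·5.2·cos²10.6°·tan26.4° = 0.0 + 9.09·5.2·0.9662·0.4964 = 22.670 kPa
Denominator = 18.9·5.2·sin10.6°·cos10.6° = 18.9·5.2·0.1840·0.9829 = 17.770 kPa
FS = 22.670 / 17.770 = 1.276

FS = 1.28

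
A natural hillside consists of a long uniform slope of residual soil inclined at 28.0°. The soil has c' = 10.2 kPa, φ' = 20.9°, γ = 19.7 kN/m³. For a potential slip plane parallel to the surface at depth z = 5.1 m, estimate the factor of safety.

FS = 0.96

For an infinite slope with a slip plane parallel to the surface (no pore pressure): FS = [c' + γz cos²β tanφ'] / [γz sinβ cosβ].
γz = 19.7·5.1 = 100.47 kN/m²
Numerator = 10.2 + 100.47·cos²28.0°·tan20.9° = 10.2 + 100.47·0.7796·0.3819 = 40.110 kPa
Denominator = 100.47·sin28.0°·cos28.0° = 100.47·0.4695·0.8829 = 41.647 kPa
FS = 40.110 / 41.647 = 0.963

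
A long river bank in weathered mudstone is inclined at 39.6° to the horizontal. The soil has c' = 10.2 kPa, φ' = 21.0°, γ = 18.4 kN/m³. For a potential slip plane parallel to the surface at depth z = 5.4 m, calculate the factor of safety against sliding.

For an infinite slope with a slip plane parallel to the surface (no pore pressure): FS = [c' + γz cos²β tanφ'] / [γz sinβ cosβ].
γz = 18.4·5.4 = 99.36 kN/m²
Numerator = 10.2 + 99.36·cos²39.6°·tan21.0° = 10.2 + 99.36·0.5937·0.3839 = 32.844 kPa
Denominator = 99.36·sin39.6°·cos39.6° = 99.36·0.6374·0.7705 = 48.800 kPa
FS = 32.844 / 48.800 = 0.673

FS = 0.67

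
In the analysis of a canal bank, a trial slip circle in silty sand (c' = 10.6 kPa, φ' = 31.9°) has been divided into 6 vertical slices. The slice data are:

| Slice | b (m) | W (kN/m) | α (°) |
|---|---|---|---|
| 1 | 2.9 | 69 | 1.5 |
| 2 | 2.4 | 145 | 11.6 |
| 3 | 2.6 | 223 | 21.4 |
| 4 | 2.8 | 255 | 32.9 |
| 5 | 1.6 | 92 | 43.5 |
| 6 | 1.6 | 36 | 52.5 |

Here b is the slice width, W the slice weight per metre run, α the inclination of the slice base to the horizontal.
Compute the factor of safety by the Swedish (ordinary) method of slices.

Ordinary method of slices: FS = Σ[c'·Δl_i + (W_i cosα_i)·tanφ'] / Σ W_i sinα_i, with Δl_i = b_i / cosα_i.
Slice 1: Δl = 2.9/cos1.5° = 2.901 m; N'_1 = 69·cos1.5° = 69.0; c'Δl = 30.75; W sinα = 1.8
Slice 2: Δl = 2.4/cos11.6° = 2.450 m; N'_2 = 145·cos11.6° = 142.0; c'Δl = 25.97; W sinα = 29.2
Slice 3: Δl = 2.6/cos21.4° = 2.793 m; N'_3 = 223·cos21.4° = 207.6; c'Δl = 29.60; W sinα = 81.4
Slice 4: Δl = 2.8/cos32.9° = 3.335 m; N'_4 = 255·cos32.9° = 214.1; c'Δl = 35.35; W sinα = 138.5
Slice 5: Δl = 1.6/cos43.5° = 2.206 m; N'_5 = 92·cos43.5° = 66.7; c'Δl = 23.38; W sinα = 63.3
Slice 6: Δl = 1.6/cos52.5° = 2.628 m; N'_6 = 36·cos52.5° = 21.9; c'Δl = 27.86; W sinα = 28.6
Σc'Δl = 172.9 kN/m; ΣN' = 721.4 kN/m; ΣW sinα = 342.7 kN/m
Resisting = 172.9 + 721.4·tan31.9° = 172.9 + 449.0 = 621.9 kN/m
FS = 621.9 / 342.7 = 1.815

FS = 1.81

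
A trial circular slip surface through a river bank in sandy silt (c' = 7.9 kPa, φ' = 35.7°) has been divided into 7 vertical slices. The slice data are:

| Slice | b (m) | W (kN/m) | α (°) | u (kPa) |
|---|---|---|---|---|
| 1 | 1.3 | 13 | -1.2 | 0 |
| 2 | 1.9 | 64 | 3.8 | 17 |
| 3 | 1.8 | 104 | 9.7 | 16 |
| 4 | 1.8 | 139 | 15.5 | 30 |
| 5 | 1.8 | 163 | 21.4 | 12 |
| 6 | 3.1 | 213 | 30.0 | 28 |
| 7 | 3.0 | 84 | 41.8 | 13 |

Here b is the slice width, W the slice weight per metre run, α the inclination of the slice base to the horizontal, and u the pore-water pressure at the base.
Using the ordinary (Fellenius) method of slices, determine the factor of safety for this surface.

Ordinary method of slices: FS = Σ[c'·Δl_i + (W_i cosα_i − u_i·Δl_i)·tanφ'] / Σ W_i sinα_i, with Δl_i = b_i / cosα_i.
Slice 1: Δl = 1.3/cos(-1.2°) = 1.300 m; N'_1 = 13·cos(-1.2°) − 0·1.300 = 13.0; c'Δl = 10.27; W sinα = -0.3
Slice 2: Δl = 1.9/cos3.8° = 1.904 m; N'_2 = 64·cos3.8° − 17·1.904 = 31.5; c'Δl = 15.04; W sinα = 4.2
Slice 3: Δl = 1.8/cos9.7° = 1.826 m; N'_3 = 104·cos9.7° − 16·1.826 = 73.3; c'Δl = 14.43; W sinα = 17.5
Slice 4: Δl = 1.8/cos15.5° = 1.868 m; N'_4 = 139·cos15.5° − 30·1.868 = 77.9; c'Δl = 14.76; W sinα = 37.1
Slice 5: Δl = 1.8/cos21.4° = 1.933 m; N'_5 = 163·cos21.4° − 12·1.933 = 128.6; c'Δl = 15.27; W sinα = 59.5
Slice 6: Δl = 3.1/cos30.0° = 3.580 m; N'_6 = 213·cos30.0° − 28·3.580 = 84.2; c'Δl = 28.28; W sinα = 106.5
Slice 7: Δl = 3.0/cos41.8° = 4.024 m; N'_7 = 84·cos41.8° − 13·4.024 = 10.3; c'Δl = 31.79; W sinα = 56.0
Σc'Δl = 129.8 kN/m; ΣN' = 418.8 kN/m; ΣW sinα = 280.6 kN/m
Resisting = 129.8 + 418.8·tan35.7° = 129.8 + 300.9 = 430.8 kN/m
FS = 430.8 / 280.6 = 1.535

FS = 1.54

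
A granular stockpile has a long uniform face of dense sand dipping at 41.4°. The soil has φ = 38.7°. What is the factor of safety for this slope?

FS = 0.91

For a dry cohesionless infinite slope the factor of safety is FS = tanφ / tanβ.
FS = tan38.7° / tan41.4° = 0.8012 / 0.8816 = 0.909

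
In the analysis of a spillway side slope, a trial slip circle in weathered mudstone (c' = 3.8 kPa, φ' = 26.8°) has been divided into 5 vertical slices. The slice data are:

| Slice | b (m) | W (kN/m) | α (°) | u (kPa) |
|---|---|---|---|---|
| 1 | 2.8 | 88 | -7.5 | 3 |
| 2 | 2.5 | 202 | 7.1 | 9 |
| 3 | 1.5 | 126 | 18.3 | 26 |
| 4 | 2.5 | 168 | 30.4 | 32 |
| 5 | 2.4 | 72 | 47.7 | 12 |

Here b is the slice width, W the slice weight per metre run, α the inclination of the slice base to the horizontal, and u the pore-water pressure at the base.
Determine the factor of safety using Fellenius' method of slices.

FS = 1.30

Ordinary method of slices: FS = Σ[c'·Δl_i + (W_i cosα_i − u_i·Δl_i)·tanφ'] / Σ W_i sinα_i, with Δl_i = b_i / cosα_i.
Slice 1: Δl = 2.8/cos(-7.5°) = 2.824 m; N'_1 = 88·cos(-7.5°) − 3·2.824 = 78.8; c'Δl = 10.73; W sinα = -11.5
Slice 2: Δl = 2.5/cos7.1° = 2.519 m; N'_2 = 202·cos7.1° − 9·2.519 = 177.8; c'Δl = 9.57; W sinα = 25.0
Slice 3: Δl = 1.5/cos18.3° = 1.580 m; N'_3 = 126·cos18.3° − 26·1.580 = 78.6; c'Δl = 6.00; W sinα = 39.6
Slice 4: Δl = 2.5/cos30.4° = 2.899 m; N'_4 = 168·cos30.4° − 32·2.899 = 52.2; c'Δl = 11.01; W sinα = 85.0
Slice 5: Δl = 2.4/cos47.7° = 3.566 m; N'_5 = 72·cos47.7° − 12·3.566 = 5.7; c'Δl = 13.55; W sinα = 53.3
Σc'Δl = 50.9 kN/m; ΣN' = 392.9 kN/m; ΣW sinα = 191.3 kN/m
Resisting = 50.9 + 392.9·tan26.8° = 50.9 + 198.5 = 249.4 kN/m
FS = 249.4 / 191.3 = 1.303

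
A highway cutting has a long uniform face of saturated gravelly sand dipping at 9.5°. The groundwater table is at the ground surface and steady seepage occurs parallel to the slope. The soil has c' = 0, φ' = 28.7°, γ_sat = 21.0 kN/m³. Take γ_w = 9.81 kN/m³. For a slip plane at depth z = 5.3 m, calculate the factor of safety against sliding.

With seepage parallel to the slope and the water table at the surface, the effective normal stress on the slip plane uses the buoyant unit weight γ' = γ_sat − γ_w while the driving shear stress uses γ_sat:
FS = [c' + γ' z cos²β tanφ'] / [γ_sat z sinβ cosβ]
(For c' = 0 this reduces to FS = (γ'/γ_sat)·tanφ'/tanβ.)
γ' = 21.0 − 9.81 = 11.19 kN/m³
Numerator = 0.0 + 11.19·5.3·cos²9.5°·tan28.7° = 0.0 + 11.19·5.3·0.9728·0.5475 = 31.585 kPa
Denominator = 21.0·5.3·sin9.5°·cos9.5° = 21.0·5.3·0.1650·0.9863 = 18.118 kPa
FS = 31.585 / 18.118 = 1.743

FS = 1.74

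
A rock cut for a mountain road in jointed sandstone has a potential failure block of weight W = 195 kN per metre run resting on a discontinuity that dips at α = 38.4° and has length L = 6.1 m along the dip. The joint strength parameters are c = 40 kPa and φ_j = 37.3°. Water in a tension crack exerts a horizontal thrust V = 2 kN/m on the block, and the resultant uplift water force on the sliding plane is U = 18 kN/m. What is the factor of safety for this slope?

Resolving the block weight along and normal to the plane and applying the Mohr–Coulomb strength on the joint:
N' = W cosα − U − V sinα = 195·cos38.4° − 18 − 2·sin38.4° = 133.6 kN/m
Driving force T = W sinα + V cosα = 195·sin38.4° + 2·cos38.4° = 122.7 kN/m
Resisting force R = c·L + N'·tanφ_j = 40·6.1 + 133.6·tan37.3° = 244.0 + 101.8 = 345.8 kN/m
FS = R / T = 345.8 / 122.7 = 2.818

FS = 2.82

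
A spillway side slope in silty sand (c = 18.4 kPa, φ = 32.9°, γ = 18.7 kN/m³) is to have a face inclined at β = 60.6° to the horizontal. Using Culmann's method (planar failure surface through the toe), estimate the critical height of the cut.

H_c = 25.12 m

Culmann's analysis gives the critical failure plane at α_cr = (β + φ)/2 = (60.6 + 32.9)/2 = 46.8°, and the critical height
H_c = (4c/γ) · sinβ cosφ / [1 − cos(β − φ)]
    = (4·18.4/18.7) · sin60.6°·cos32.9° / [1 − cos(27.7°)]
    = 3.936 · 0.8712·0.8396 / [1 − 0.8854]
    = 3.936 · 0.7315 / 0.1146
    = 25.12 m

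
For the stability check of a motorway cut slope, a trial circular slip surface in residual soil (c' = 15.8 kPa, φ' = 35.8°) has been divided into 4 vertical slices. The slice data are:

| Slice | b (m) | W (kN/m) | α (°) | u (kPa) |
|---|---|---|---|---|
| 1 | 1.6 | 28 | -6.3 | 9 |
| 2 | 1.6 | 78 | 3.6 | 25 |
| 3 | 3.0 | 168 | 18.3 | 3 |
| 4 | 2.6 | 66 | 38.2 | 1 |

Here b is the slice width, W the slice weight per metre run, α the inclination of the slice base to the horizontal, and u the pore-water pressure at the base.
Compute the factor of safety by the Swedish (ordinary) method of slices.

FS = 3.49

Ordinary method of slices: FS = Σ[c'·Δl_i + (W_i cosα_i − u_i·Δl_i)·tanφ'] / Σ W_i sinα_i, with Δl_i = b_i / cosα_i.
Slice 1: Δl = 1.6/cos(-6.3°) = 1.610 m; N'_1 = 28·cos(-6.3°) − 9·1.610 = 13.3; c'Δl = 25.43; W sinα = -3.1
Slice 2: Δl = 1.6/cos3.6° = 1.603 m; N'_2 = 78·cos3.6° − 25·1.603 = 37.8; c'Δl = 25.33; W sinα = 4.9
Slice 3: Δl = 3.0/cos18.3° = 3.160 m; N'_3 = 168·cos18.3° − 3·3.160 = 150.0; c'Δl = 49.92; W sinα = 52.8
Slice 4: Δl = 2.6/cos38.2° = 3.308 m; N'_4 = 66·cos38.2° − 1·3.308 = 48.6; c'Δl = 52.27; W sinα = 40.8
Σc'Δl = 153.0 kN/m; ΣN' = 249.7 kN/m; ΣW sinα = 95.4 kN/m
Resisting = 153.0 + 249.7·tan35.8° = 153.0 + 180.1 = 333.0 kN/m
FS = 333.0 / 95.4 = 3.491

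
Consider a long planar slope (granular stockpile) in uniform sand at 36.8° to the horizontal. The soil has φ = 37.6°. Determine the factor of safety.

FS = 1.03

For a dry cohesionless infinite slope the factor of safety is FS = tanφ / tanβ.
FS = tan37.6° / tan36.8° = 0.7701 / 0.7481 = 1.029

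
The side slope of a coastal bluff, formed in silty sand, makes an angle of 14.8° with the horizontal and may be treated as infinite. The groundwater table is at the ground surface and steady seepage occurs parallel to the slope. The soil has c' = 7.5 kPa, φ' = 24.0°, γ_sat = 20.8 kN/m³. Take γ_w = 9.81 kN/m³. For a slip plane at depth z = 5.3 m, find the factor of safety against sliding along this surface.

FS = 1.17

With seepage parallel to the slope and the water table at the surface, the effective normal stress on the slip plane uses the buoyant unit weight γ' = γ_sat − γ_w while the driving shear stress uses γ_sat:
FS = [c' + γ' z cos²β tanφ'] / [γ_sat z sinβ cosβ]
γ' = 20.8 − 9.81 = 10.99 kN/m³
Numerator = 7.5 + 10.99·5.3·cos²14.8°·tan24.0° = 7.5 + 10.99·5.3·0.9347·0.4452 = 31.741 kPa
Denominator = 20.8·5.3·sin14.8°·cos14.8° = 20.8·5.3·0.2554·0.9668 = 27.226 kPa
FS = 31.741 / 27.226 = 1.166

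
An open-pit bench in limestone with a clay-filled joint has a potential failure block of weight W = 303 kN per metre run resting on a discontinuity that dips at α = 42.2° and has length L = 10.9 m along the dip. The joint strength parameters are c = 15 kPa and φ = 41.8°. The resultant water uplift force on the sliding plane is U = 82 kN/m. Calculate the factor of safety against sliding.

FS = 1.43

Resolving the block weight along and normal to the plane and applying the Mohr–Coulomb strength on the joint:
N' = W cosα − U = 303·cos42.2° − 82 = 142.5 kN/m
Driving force T = W sinα = 303·sin42.2° = 203.5 kN/m
Resisting force R = c·L + N'·tanφ = 15·10.9 + 142.5·tan41.8° = 163.5 + 127.4 = 290.9 kN/m
FS = R / T = 290.9 / 203.5 = 1.429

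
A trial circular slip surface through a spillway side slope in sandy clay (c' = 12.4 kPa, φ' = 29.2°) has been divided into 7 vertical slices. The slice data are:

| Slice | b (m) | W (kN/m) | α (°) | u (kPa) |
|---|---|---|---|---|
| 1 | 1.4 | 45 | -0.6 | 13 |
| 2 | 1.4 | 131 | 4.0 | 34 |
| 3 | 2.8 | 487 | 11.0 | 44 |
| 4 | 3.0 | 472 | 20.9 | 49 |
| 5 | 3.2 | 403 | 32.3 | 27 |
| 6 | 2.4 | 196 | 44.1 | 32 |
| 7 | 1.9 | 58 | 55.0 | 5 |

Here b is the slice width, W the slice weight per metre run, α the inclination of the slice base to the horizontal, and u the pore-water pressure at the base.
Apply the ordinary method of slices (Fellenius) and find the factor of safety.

Ordinary method of slices: FS = Σ[c'·Δl_i + (W_i cosα_i − u_i·Δl_i)·tanφ'] / Σ W_i sinα_i, with Δl_i = b_i / cosα_i.
Slice 1: Δl = 1.4/cos(-0.6°) = 1.400 m; N'_1 = 45·cos(-0.6°) − 13·1.400 = 26.8; c'Δl = 17.36; W sinα = -0.5
Slice 2: Δl = 1.4/cos4.0° = 1.403 m; N'_2 = 131·cos4.0° − 34·1.403 = 83.0; c'Δl = 17.40; W sinα = 9.1
Slice 3: Δl = 2.8/cos11.0° = 2.852 m; N'_3 = 487·cos11.0° − 44·2.852 = 352.5; c'Δl = 35.37; W sinα = 92.9
Slice 4: Δl = 3.0/cos20.9° = 3.211 m; N'_4 = 472·cos20.9° − 49·3.211 = 283.6; c'Δl = 39.82; W sinα = 168.4
Slice 5: Δl = 3.2/cos32.3° = 3.786 m; N'_5 = 403·cos32.3° − 27·3.786 = 238.4; c'Δl = 46.94; W sinα = 215.3
Slice 6: Δl = 2.4/cos44.1° = 3.342 m; N'_6 = 196·cos44.1° − 32·3.342 = 33.8; c'Δl = 41.44; W sinα = 136.4
Slice 7: Δl = 1.9/cos55.0° = 3.313 m; N'_7 = 58·cos55.0° − 5·3.313 = 16.7; c'Δl = 41.08; W sinα = 47.5
Σc'Δl = 239.4 kN/m; ΣN' = 1034.8 kN/m; ΣW sinα = 669.2 kN/m
Resisting = 239.4 + 1034.8·tan29.2° = 239.4 + 578.3 = 817.8 kN/m
FS = 817.8 / 669.2 = 1.222

FS = 1.22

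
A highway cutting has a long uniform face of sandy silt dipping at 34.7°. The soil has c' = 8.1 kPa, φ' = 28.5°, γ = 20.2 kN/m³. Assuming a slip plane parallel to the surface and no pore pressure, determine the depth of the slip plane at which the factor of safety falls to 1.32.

z = 1.60 m

Setting FS = 1.32 in FS = [c' + γz cos²β tanφ'] / [γz sinβ cosβ] and solving for z:
z = c' / [γ cosβ (FS·sinβ − cosβ·tanφ')]
  = 8.1 / [20.2·cos34.7°·(1.32·sin34.7° − cos34.7°·tan28.5°)]
  = 8.1 / [20.2·0.8221·(1.32·0.5693 − 0.8221·0.5430)]
  = 8.1 / 5.0662 = 1.599 m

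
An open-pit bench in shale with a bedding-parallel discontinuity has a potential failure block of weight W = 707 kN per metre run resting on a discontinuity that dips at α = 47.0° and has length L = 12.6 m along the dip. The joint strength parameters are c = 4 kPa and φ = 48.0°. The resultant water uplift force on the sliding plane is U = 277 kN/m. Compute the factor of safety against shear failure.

Resolving the block weight along and normal to the plane and applying the Mohr–Coulomb strength on the joint:
N' = W cosα − U = 707·cos47.0° − 277 = 205.2 kN/m
Driving force T = W sinα = 707·sin47.0° = 517.1 kN/m
Resisting force R = c·L + N'·tanφ = 4·12.6 + 205.2·tan48.0° = 50.4 + 227.9 = 278.3 kN/m
FS = R / T = 278.3 / 517.1 = 0.538

FS = 0.54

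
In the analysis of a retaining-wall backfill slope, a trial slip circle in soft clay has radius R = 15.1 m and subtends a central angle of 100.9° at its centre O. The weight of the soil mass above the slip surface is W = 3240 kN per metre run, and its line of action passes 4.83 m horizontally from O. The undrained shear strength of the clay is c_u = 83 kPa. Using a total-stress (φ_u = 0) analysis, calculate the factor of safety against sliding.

FS = 2.13

Taking moments about the centre O, the resisting moment is provided by the undrained shear strength acting along the arc:
Arc length L_a = R·θ = 15.1·(100.9°·π/180) = 15.1·1.7610 = 26.59 m
M_R = c_u·L_a·R = 83·26.59·15.1 = 33327.3 kN·m/m
M_D = W·d = 3240·4.83 = 15649.2 kN·m/m
FS = M_R / M_D = 33327.3 / 15649.2 = 2.130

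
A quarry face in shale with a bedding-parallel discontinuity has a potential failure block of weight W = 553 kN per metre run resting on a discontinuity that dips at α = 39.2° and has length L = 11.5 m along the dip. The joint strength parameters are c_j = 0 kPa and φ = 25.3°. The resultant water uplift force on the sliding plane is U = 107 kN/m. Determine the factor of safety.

Resolving the block weight along and normal to the plane and applying the Mohr–Coulomb strength on the joint:
N' = W cosα − U = 553·cos39.2° − 107 = 321.5 kN/m
Driving force T = W sinα = 553·sin39.2° = 349.5 kN/m
Resisting force R = c_j·L + N'·tanφ = 0·11.5 + 321.5·tan25.3° = 0.0 + 152.0 = 152.0 kN/m
FS = R / T = 152.0 / 349.5 = 0.435

FS = 0.43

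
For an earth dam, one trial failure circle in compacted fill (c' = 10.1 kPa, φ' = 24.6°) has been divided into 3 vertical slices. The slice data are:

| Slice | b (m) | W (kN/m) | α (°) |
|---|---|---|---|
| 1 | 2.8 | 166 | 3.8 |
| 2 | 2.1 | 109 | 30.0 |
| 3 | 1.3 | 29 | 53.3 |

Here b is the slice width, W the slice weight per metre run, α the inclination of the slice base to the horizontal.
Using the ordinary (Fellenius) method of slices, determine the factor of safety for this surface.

Ordinary method of slices: FS = Σ[c'·Δl_i + (W_i cosα_i)·tanφ'] / Σ W_i sinα_i, with Δl_i = b_i / cosα_i.
Slice 1: Δl = 2.8/cos3.8° = 2.806 m; N'_1 = 166·cos3.8° = 165.6; c'Δl = 28.34; W sinα = 11.0
Slice 2: Δl = 2.1/cos30.0° = 2.425 m; N'_2 = 109·cos30.0° = 94.4; c'Δl = 24.49; W sinα = 54.5
Slice 3: Δl = 1.3/cos53.3° = 2.175 m; N'_3 = 29·cos53.3° = 17.3; c'Δl = 21.97; W sinα = 23.3
Σc'Δl = 74.8 kN/m; ΣN' = 277.4 kN/m; ΣW sinα = 88.8 kN/m
Resisting = 74.8 + 277.4·tan24.6° = 74.8 + 127.0 = 201.8 kN/m
FS = 201.8 / 88.8 = 2.274

FS = 2.27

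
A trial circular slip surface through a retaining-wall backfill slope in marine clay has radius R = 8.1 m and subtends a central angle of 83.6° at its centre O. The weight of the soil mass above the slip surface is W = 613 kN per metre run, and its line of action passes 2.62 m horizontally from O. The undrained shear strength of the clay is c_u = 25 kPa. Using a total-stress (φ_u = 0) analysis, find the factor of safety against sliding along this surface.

Taking moments about the centre O, the resisting moment is provided by the undrained shear strength acting along the arc:
Arc length L_a = R·θ = 8.1·(83.6°·π/180) = 8.1·1.4591 = 11.82 m
M_R = c_u·L_a·R = 25·11.82·8.1 = 2393.3 kN·m/m
M_D = W·d = 613·2.62 = 1606.1 kN·m/m
FS = M_R / M_D = 2393.3 / 1606.1 = 1.490

FS = 1.49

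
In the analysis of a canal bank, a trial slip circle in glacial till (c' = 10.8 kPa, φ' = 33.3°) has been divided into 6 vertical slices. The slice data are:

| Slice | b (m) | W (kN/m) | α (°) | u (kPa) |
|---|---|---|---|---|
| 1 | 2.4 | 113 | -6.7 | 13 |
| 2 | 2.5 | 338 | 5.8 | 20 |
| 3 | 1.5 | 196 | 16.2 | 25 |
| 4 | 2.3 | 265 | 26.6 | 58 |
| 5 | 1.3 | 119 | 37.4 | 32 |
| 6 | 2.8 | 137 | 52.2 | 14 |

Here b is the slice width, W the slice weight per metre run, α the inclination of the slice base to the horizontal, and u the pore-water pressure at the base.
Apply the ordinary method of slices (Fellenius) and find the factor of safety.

FS = 1.61

Ordinary method of slices: FS = Σ[c'·Δl_i + (W_i cosα_i − u_i·Δl_i)·tanφ'] / Σ W_i sinα_i, with Δl_i = b_i / cosα_i.
Slice 1: Δl = 2.4/cos(-6.7°) = 2.417 m; N'_1 = 113·cos(-6.7°) − 13·2.417 = 80.8; c'Δl = 26.10; W sinα = -13.2
Slice 2: Δl = 2.5/cos5.8° = 2.513 m; N'_2 = 338·cos5.8° − 20·2.513 = 286.0; c'Δl = 27.14; W sinα = 34.2
Slice 3: Δl = 1.5/cos16.2° = 1.562 m; N'_3 = 196·cos16.2° − 25·1.562 = 149.2; c'Δl = 16.87; W sinα = 54.7
Slice 4: Δl = 2.3/cos26.6° = 2.572 m; N'_4 = 265·cos26.6° − 58·2.572 = 87.8; c'Δl = 27.78; W sinα = 118.7
Slice 5: Δl = 1.3/cos37.4° = 1.636 m; N'_5 = 119·cos37.4° − 32·1.636 = 42.2; c'Δl = 17.67; W sinα = 72.3
Slice 6: Δl = 2.8/cos52.2° = 4.568 m; N'_6 = 137·cos52.2° − 14·4.568 = 20.0; c'Δl = 49.34; W sinα = 108.3
Σc'Δl = 164.9 kN/m; ΣN' = 665.9 kN/m; ΣW sinα = 374.8 kN/m
Resisting = 164.9 + 665.9·tan33.3° = 164.9 + 437.4 = 602.3 kN/m
FS = 602.3 / 374.8 = 1.607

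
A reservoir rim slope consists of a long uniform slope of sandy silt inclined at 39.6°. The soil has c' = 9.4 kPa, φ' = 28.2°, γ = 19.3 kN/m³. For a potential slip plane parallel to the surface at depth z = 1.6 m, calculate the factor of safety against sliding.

FS = 1.27

For an infinite slope with a slip plane parallel to the surface (no pore pressure): FS = [c' + γz cos²β tanφ'] / [γz sinβ cosβ].
γz = 19.3·1.6 = 30.88 kN/m²
Numerator = 9.4 + 30.88·cos²39.6°·tan28.2° = 9.4 + 30.88·0.5937·0.5362 = 19.230 kPa
Denominator = 30.88·sin39.6°·cos39.6° = 30.88·0.6374·0.7705 = 15.167 kPa
FS = 19.230 / 15.167 = 1.268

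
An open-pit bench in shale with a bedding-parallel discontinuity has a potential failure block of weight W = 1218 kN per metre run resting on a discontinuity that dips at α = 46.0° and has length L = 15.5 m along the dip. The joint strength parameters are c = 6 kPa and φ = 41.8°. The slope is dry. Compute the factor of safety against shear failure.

Resolving the block weight along and normal to the plane and applying the Mohr–Coulomb strength on the joint:
N' = W cosα = 1218·cos46.0° = 846.1 kN/m
Driving force T = W sinα = 1218·sin46.0° = 876.2 kN/m
Resisting force R = c·L + N'·tanφ = 6·15.5 + 846.1·tan41.8° = 93.0 + 756.5 = 849.5 kN/m
FS = R / T = 849.5 / 876.2 = 0.970

FS = 0.97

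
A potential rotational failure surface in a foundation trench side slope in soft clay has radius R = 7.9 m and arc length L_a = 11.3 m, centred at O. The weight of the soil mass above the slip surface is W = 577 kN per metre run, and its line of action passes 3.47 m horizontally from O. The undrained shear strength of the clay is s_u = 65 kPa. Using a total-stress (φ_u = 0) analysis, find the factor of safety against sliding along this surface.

Taking moments about the centre O, the resisting moment is provided by the undrained shear strength acting along the arc:
M_R = s_u·L_a·R = 65·11.30·7.9 = 5802.6 kN·m/m
M_D = W·d = 577·3.47 = 2002.2 kN·m/m
FS = M_R / M_D = 5802.6 / 2002.2 = 2.898

FS = 2.90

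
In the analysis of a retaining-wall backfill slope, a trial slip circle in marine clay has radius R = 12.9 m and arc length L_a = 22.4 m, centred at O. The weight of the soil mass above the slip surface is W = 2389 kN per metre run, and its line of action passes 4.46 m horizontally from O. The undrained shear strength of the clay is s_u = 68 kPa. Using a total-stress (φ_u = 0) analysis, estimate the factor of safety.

Taking moments about the centre O, the resisting moment is provided by the undrained shear strength acting along the arc:
M_R = s_u·L_a·R = 68·22.40·12.9 = 19649.3 kN·m/m
M_D = W·d = 2389·4.46 = 10654.9 kN·m/m
FS = M_R / M_D = 19649.3 / 10654.9 = 1.844

FS = 1.84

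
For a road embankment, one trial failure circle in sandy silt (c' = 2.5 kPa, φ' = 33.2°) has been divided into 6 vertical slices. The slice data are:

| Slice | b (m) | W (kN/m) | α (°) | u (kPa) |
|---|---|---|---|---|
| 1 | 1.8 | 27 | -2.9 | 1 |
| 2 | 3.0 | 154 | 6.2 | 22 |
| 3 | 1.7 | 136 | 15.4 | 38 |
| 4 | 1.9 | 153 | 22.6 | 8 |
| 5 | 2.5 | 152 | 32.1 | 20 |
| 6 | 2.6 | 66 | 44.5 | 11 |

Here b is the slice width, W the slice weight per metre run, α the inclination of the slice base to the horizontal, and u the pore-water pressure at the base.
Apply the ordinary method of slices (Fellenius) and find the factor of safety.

FS = 1.20

Ordinary method of slices: FS = Σ[c'·Δl_i + (W_i cosα_i − u_i·Δl_i)·tanφ'] / Σ W_i sinα_i, with Δl_i = b_i / cosα_i.
Slice 1: Δl = 1.8/cos(-2.9°) = 1.802 m; N'_1 = 27·cos(-2.9°) − 1·1.802 = 25.2; c'Δl = 4.51; W sinα = -1.4
Slice 2: Δl = 3.0/cos6.2° = 3.018 m; N'_2 = 154·cos6.2° − 22·3.018 = 86.7; c'Δl = 7.54; W sinα = 16.6
Slice 3: Δl = 1.7/cos15.4° = 1.763 m; N'_3 = 136·cos15.4° − 38·1.763 = 64.1; c'Δl = 4.41; W sinα = 36.1
Slice 4: Δl = 1.9/cos22.6° = 2.058 m; N'_4 = 153·cos22.6° − 8·2.058 = 124.8; c'Δl = 5.15; W sinα = 58.8
Slice 5: Δl = 2.5/cos32.1° = 2.951 m; N'_5 = 152·cos32.1° − 20·2.951 = 69.7; c'Δl = 7.38; W sinα = 80.8
Slice 6: Δl = 2.6/cos44.5° = 3.645 m; N'_6 = 66·cos44.5° − 11·3.645 = 7.0; c'Δl = 9.11; W sinα = 46.3
Σc'Δl = 38.1 kN/m; ΣN' = 377.5 kN/m; ΣW sinα = 237.2 kN/m
Resisting = 38.1 + 377.5·tan33.2° = 38.1 + 247.0 = 285.1 kN/m
FS = 285.1 / 237.2 = 1.202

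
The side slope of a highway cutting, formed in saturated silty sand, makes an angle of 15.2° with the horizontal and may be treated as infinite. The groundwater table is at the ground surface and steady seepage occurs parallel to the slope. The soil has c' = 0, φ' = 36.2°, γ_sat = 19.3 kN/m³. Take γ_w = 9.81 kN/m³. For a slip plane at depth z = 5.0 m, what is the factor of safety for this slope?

With seepage parallel to the slope and the water table at the surface, the effective normal stress on the slip plane uses the buoyant unit weight γ' = γ_sat − γ_w while the driving shear stress uses γ_sat:
FS = [c' + γ' z cos²β tanφ'] / [γ_sat z sinβ cosβ]
(For c' = 0 this reduces to FS = (γ'/γ_sat)·tanφ'/tanβ.)
γ' = 19.3 − 9.81 = 9.49 kN/m³
Numerator = 0.0 + 9.49·5.0·cos²15.2°·tan36.2° = 0.0 + 9.49·5.0·0.9313·0.7319 = 32.341 kPa
Denominator = 19.3·5.0·sin15.2°·cos15.2° = 19.3·5.0·0.2622·0.9650 = 24.416 kPa
FS = 32.341 / 24.416 = 1.325

FS = 1.32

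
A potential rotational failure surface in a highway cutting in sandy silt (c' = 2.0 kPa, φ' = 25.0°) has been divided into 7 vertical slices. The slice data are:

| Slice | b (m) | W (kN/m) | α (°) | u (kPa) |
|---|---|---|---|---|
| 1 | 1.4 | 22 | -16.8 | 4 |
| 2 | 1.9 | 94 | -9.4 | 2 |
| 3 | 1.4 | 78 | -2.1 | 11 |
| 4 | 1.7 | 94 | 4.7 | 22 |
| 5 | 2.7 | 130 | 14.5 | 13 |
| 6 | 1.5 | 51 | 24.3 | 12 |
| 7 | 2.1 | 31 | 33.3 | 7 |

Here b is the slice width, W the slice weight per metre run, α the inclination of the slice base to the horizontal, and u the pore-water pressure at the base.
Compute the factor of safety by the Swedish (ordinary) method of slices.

FS = 3.52

Ordinary method of slices: FS = Σ[c'·Δl_i + (W_i cosα_i − u_i·Δl_i)·tanφ'] / Σ W_i sinα_i, with Δl_i = b_i / cosα_i.
Slice 1: Δl = 1.4/cos(-16.8°) = 1.462 m; N'_1 = 22·cos(-16.8°) − 4·1.462 = 15.2; c'Δl = 2.92; W sinα = -6.4
Slice 2: Δl = 1.9/cos(-9.4°) = 1.926 m; N'_2 = 94·cos(-9.4°) − 2·1.926 = 88.9; c'Δl = 3.85; W sinα = -15.4
Slice 3: Δl = 1.4/cos(-2.1°) = 1.401 m; N'_3 = 78·cos(-2.1°) − 11·1.401 = 62.5; c'Δl = 2.80; W sinα = -2.9
Slice 4: Δl = 1.7/cos4.7° = 1.706 m; N'_4 = 94·cos4.7° − 22·1.706 = 56.2; c'Δl = 3.41; W sinα = 7.7
Slice 5: Δl = 2.7/cos14.5° = 2.789 m; N'_5 = 130·cos14.5° − 13·2.789 = 89.6; c'Δl = 5.58; W sinα = 32.5
Slice 6: Δl = 1.5/cos24.3° = 1.646 m; N'_6 = 51·cos24.3° − 12·1.646 = 26.7; c'Δl = 3.29; W sinα = 21.0
Slice 7: Δl = 2.1/cos33.3° = 2.513 m; N'_7 = 31·cos33.3° − 7·2.513 = 8.3; c'Δl = 5.03; W sinα = 17.0
Σc'Δl = 26.9 kN/m; ΣN' = 347.5 kN/m; ΣW sinα = 53.7 kN/m
Resisting = 26.9 + 347.5·tan25.0° = 26.9 + 162.0 = 188.9 kN/m
FS = 188.9 / 53.7 = 3.518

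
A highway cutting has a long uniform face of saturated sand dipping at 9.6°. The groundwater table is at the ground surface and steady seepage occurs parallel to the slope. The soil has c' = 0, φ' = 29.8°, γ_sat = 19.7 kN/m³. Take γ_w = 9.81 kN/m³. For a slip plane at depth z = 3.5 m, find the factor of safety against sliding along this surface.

With seepage parallel to the slope and the water table at the surface, the effective normal stress on the slip plane uses the buoyant unit weight γ' = γ_sat − γ_w while the driving shear stress uses γ_sat:
FS = [c' + γ' z cos²β tanφ'] / [γ_sat z sinβ cosβ]
(For c' = 0 this reduces to FS = (γ'/γ_sat)·tanφ'/tanβ.)
γ' = 19.7 − 9.81 = 9.89 kN/m³
Numerator = 0.0 + 9.89·3.5·cos²9.6°·tan29.8° = 0.0 + 9.89·3.5·0.9722·0.5727 = 19.273 kPa
Denominator = 19.7·3.5·sin9.6°·cos9.6° = 19.7·3.5·0.1668·0.9860 = 11.338 kPa
FS = 19.273 / 11.338 = 1.700

FS = 1.70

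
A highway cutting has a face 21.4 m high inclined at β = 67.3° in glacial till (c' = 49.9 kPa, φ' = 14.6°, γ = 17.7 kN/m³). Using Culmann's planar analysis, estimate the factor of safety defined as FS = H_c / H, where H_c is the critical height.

H_c = (4c'/γ) · sinβ cosφ' / [1 − cos(β − φ')]
    = (4·49.9/17.7) · sin67.3°·cos14.6° / [1 − cos52.7°]
    = 11.277 · 0.8927 / 0.3940 = 25.55 m
FS = H_c / H = 25.55 / 21.4 = 1.194

FS = 1.19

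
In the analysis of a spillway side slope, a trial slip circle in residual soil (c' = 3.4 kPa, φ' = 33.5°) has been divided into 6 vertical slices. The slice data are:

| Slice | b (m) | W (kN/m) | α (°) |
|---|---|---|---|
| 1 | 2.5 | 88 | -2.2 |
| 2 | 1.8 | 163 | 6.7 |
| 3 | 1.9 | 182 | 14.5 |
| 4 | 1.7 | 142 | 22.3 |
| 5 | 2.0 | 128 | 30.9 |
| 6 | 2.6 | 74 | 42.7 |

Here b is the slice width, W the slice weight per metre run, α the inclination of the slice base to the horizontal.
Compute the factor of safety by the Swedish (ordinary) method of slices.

Ordinary method of slices: FS = Σ[c'·Δl_i + (W_i cosα_i)·tanφ'] / Σ W_i sinα_i, with Δl_i = b_i / cosα_i.
Slice 1: Δl = 2.5/cos(-2.2°) = 2.502 m; N'_1 = 88·cos(-2.2°) = 87.9; c'Δl = 8.51; W sinα = -3.4
Slice 2: Δl = 1.8/cos6.7° = 1.812 m; N'_2 = 163·cos6.7° = 161.9; c'Δl = 6.16; W sinα = 19.0
Slice 3: Δl = 1.9/cos14.5° = 1.963 m; N'_3 = 182·cos14.5° = 176.2; c'Δl = 6.67; W sinα = 45.6
Slice 4: Δl = 1.7/cos22.3° = 1.837 m; N'_4 = 142·cos22.3° = 131.4; c'Δl = 6.25; W sinα = 53.9
Slice 5: Δl = 2.0/cos30.9° = 2.331 m; N'_5 = 128·cos30.9° = 109.8; c'Δl = 7.92; W sinα = 65.7
Slice 6: Δl = 2.6/cos42.7° = 3.538 m; N'_6 = 74·cos42.7° = 54.4; c'Δl = 12.03; W sinα = 50.2
Σc'Δl = 47.5 kN/m; ΣN' = 721.6 kN/m; ΣW sinα = 231.0 kN/m
Resisting = 47.5 + 721.6·tan33.5° = 47.5 + 477.6 = 525.2 kN/m
FS = 525.2 / 231.0 = 2.273

FS = 2.27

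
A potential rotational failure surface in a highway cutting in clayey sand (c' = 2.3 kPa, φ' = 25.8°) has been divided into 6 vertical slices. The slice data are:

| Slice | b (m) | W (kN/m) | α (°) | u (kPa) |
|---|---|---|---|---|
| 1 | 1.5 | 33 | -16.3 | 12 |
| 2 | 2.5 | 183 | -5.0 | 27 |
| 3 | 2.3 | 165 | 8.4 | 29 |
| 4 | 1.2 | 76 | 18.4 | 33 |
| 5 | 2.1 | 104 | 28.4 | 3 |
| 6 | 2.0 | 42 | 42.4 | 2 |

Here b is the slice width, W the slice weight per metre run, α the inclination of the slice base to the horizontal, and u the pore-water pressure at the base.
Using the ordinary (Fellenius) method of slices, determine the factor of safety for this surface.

Ordinary method of slices: FS = Σ[c'·Δl_i + (W_i cosα_i − u_i·Δl_i)·tanφ'] / Σ W_i sinα_i, with Δl_i = b_i / cosα_i.
Slice 1: Δl = 1.5/cos(-16.3°) = 1.563 m; N'_1 = 33·cos(-16.3°) − 12·1.563 = 12.9; c'Δl = 3.59; W sinα = -9.3
Slice 2: Δl = 2.5/cos(-5.0°) = 2.510 m; N'_2 = 183·cos(-5.0°) − 27·2.510 = 114.5; c'Δl = 5.77; W sinα = -15.9
Slice 3: Δl = 2.3/cos8.4° = 2.325 m; N'_3 = 165·cos8.4° − 29·2.325 = 95.8; c'Δl = 5.35; W sinα = 24.1
Slice 4: Δl = 1.2/cos18.4° = 1.265 m; N'_4 = 76·cos18.4° − 33·1.265 = 30.4; c'Δl = 2.91; W sinα = 24.0
Slice 5: Δl = 2.1/cos28.4° = 2.387 m; N'_5 = 104·cos28.4° − 3·2.387 = 84.3; c'Δl = 5.49; W sinα = 49.5
Slice 6: Δl = 2.0/cos42.4° = 2.708 m; N'_6 = 42·cos42.4° − 2·2.708 = 25.6; c'Δl = 6.23; W sinα = 28.3
Σc'Δl = 29.3 kN/m; ΣN' = 363.6 kN/m; ΣW sinα = 100.7 kN/m
Resisting = 29.3 + 363.6·tan25.8° = 29.3 + 175.8 = 205.1 kN/m
FS = 205.1 / 100.7 = 2.037

FS = 2.04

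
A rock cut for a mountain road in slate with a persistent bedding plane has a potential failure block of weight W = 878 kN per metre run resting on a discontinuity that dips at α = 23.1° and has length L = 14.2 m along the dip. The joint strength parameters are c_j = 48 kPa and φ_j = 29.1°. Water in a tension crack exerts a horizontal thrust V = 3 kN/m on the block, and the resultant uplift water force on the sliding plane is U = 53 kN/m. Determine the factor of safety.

FS = 3.17

Resolving the block weight along and normal to the plane and applying the Mohr–Coulomb strength on the joint:
N' = W cosα − U − V sinα = 878·cos23.1° − 53 − 3·sin23.1° = 753.4 kN/m
Driving force T = W sinα + V cosα = 878·sin23.1° + 3·cos23.1° = 347.2 kN/m
Resisting force R = c_j·L + N'·tanφ_j = 48·14.2 + 753.4·tan29.1° = 681.6 + 419.4 = 1101.0 kN/m
FS = R / T = 1101.0 / 347.2 = 3.171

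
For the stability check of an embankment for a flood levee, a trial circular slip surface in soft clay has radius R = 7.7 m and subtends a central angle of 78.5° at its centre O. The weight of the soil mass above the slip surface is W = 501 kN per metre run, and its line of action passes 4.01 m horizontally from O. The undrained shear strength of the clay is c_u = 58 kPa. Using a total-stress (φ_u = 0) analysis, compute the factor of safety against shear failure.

FS = 2.35

Taking moments about the centre O, the resisting moment is provided by the undrained shear strength acting along the arc:
Arc length L_a = R·θ = 7.7·(78.5°·π/180) = 7.7·1.3701 = 10.55 m
M_R = c_u·L_a·R = 58·10.55·7.7 = 4711.5 kN·m/m
M_D = W·d = 501·4.01 = 2009.0 kN·m/m
FS = M_R / M_D = 4711.5 / 2009.0 = 2.345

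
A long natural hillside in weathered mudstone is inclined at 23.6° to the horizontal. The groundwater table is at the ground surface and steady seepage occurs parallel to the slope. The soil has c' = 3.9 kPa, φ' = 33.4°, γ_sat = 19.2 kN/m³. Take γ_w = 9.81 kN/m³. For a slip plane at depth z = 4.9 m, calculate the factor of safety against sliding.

With seepage parallel to the slope and the water table at the surface, the effective normal stress on the slip plane uses the buoyant unit weight γ' = γ_sat − γ_w while the driving shear stress uses γ_sat:
FS = [c' + γ' z cos²β tanφ'] / [γ_sat z sinβ cosβ]
γ' = 19.2 − 9.81 = 9.39 kN/m³
Numerator = 3.9 + 9.39·4.9·cos²23.6°·tan33.4° = 3.9 + 9.39·4.9·0.8397·0.6594 = 29.376 kPa
Denominator = 19.2·4.9·sin23.6°·cos23.6° = 19.2·4.9·0.4003·0.9164 = 34.515 kPa
FS = 29.376 / 34.515 = 0.851

FS = 0.85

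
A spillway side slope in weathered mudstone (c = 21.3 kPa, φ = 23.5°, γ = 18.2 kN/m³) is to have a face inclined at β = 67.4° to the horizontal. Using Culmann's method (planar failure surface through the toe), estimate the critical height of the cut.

H_c = 14.18 m

Culmann's analysis gives the critical failure plane at α_cr = (β + φ)/2 = (67.4 + 23.5)/2 = 45.5°, and the critical height
H_c = (4c/γ) · sinβ cosφ / [1 − cos(β − φ)]
    = (4·21.3/18.2) · sin67.4°·cos23.5° / [1 − cos(43.9°)]
    = 4.681 · 0.9232·0.9171 / [1 − 0.7206]
    = 4.681 · 0.8466 / 0.2794
    = 14.18 m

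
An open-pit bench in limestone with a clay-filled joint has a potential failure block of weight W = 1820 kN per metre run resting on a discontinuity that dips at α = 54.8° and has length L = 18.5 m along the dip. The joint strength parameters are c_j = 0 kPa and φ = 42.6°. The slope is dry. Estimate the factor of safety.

FS = 0.65

Resolving the block weight along and normal to the plane and applying the Mohr–Coulomb strength on the joint:
N' = W cosα = 1820·cos54.8° = 1049.1 kN/m
Driving force T = W sinα = 1820·sin54.8° = 1487.2 kN/m
Resisting force R = c_j·L + N'·tanφ = 0·18.5 + 1049.1·tan42.6° = 0.0 + 964.7 = 964.7 kN/m
FS = R / T = 964.7 / 1487.2 = 0.649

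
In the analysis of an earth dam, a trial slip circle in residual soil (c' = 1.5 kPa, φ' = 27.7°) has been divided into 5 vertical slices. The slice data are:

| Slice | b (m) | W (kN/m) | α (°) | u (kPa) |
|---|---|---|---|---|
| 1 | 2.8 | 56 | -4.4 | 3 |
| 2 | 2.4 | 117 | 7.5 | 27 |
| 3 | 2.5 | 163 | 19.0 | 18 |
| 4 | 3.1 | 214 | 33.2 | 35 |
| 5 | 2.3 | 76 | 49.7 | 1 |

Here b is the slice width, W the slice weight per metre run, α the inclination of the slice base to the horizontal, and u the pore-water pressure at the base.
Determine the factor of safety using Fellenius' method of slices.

FS = 0.75

Ordinary method of slices: FS = Σ[c'·Δl_i + (W_i cosα_i − u_i·Δl_i)·tanφ'] / Σ W_i sinα_i, with Δl_i = b_i / cosα_i.
Slice 1: Δl = 2.8/cos(-4.4°) = 2.808 m; N'_1 = 56·cos(-4.4°) − 3·2.808 = 47.4; c'Δl = 4.21; W sinα = -4.3
Slice 2: Δl = 2.4/cos7.5° = 2.421 m; N'_2 = 117·cos7.5° − 27·2.421 = 50.6; c'Δl = 3.63; W sinα = 15.3
Slice 3: Δl = 2.5/cos19.0° = 2.644 m; N'_3 = 163·cos19.0° − 18·2.644 = 106.5; c'Δl = 3.97; W sinα = 53.1
Slice 4: Δl = 3.1/cos33.2° = 3.705 m; N'_4 = 214·cos33.2° − 35·3.705 = 49.4; c'Δl = 5.56; W sinα = 117.2
Slice 5: Δl = 2.3/cos49.7° = 3.556 m; N'_5 = 76·cos49.7° − 1·3.556 = 45.6; c'Δl = 5.33; W sinα = 58.0
Σc'Δl = 22.7 kN/m; ΣN' = 299.6 kN/m; ΣW sinα = 239.2 kN/m
Resisting = 22.7 + 299.6·tan27.7° = 22.7 + 157.3 = 180.0 kN/m
FS = 180.0 / 239.2 = 0.752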